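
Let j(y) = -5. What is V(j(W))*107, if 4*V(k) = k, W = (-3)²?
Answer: -535/4 ≈ -133.75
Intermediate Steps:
W = 9
V(k) = k/4
V(j(W))*107 = ((¼)*(-5))*107 = -5/4*107 = -535/4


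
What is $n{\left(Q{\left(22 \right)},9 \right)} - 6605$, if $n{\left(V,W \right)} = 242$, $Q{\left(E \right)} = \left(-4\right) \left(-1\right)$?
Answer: $-6363$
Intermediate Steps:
$Q{\left(E \right)} = 4$
$n{\left(Q{\left(22 \right)},9 \right)} - 6605 = 242 - 6605 = -6363$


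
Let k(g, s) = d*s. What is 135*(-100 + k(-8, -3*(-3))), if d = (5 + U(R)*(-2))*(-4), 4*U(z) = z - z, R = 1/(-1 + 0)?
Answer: -37800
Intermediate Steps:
R = -1 (R = 1/(-1) = -1)
U(z) = 0 (U(z) = (z - z)/4 = (¼)*0 = 0)
d = -20 (d = (5 + 0*(-2))*(-4) = (5 + 0)*(-4) = 5*(-4) = -20)
k(g, s) = -20*s
135*(-100 + k(-8, -3*(-3))) = 135*(-100 - (-60)*(-3)) = 135*(-100 - 20*9) = 135*(-100 - 180) = 135*(-280) = -37800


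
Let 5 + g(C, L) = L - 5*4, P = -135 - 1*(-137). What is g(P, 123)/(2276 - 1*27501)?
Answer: -98/25225 ≈ -0.0038850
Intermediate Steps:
P = 2 (P = -135 + 137 = 2)
g(C, L) = -25 + L (g(C, L) = -5 + (L - 5*4) = -5 + (L - 20) = -5 + (-20 + L) = -25 + L)
g(P, 123)/(2276 - 1*27501) = (-25 + 123)/(2276 - 1*27501) = 98/(2276 - 27501) = 98/(-25225) = 98*(-1/25225) = -98/25225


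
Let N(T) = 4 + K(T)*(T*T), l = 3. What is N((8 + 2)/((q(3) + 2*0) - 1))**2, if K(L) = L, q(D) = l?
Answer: 16641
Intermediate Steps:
q(D) = 3
N(T) = 4 + T**3 (N(T) = 4 + T*(T*T) = 4 + T*T**2 = 4 + T**3)
N((8 + 2)/((q(3) + 2*0) - 1))**2 = (4 + ((8 + 2)/((3 + 2*0) - 1))**3)**2 = (4 + (10/((3 + 0) - 1))**3)**2 = (4 + (10/(3 - 1))**3)**2 = (4 + (10/2)**3)**2 = (4 + (10*(1/2))**3)**2 = (4 + 5**3)**2 = (4 + 125)**2 = 129**2 = 16641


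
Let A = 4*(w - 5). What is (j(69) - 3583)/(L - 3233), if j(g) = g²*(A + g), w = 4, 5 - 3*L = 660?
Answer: -458823/5177 ≈ -88.627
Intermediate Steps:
L = -655/3 (L = 5/3 - ⅓*660 = 5/3 - 220 = -655/3 ≈ -218.33)
A = -4 (A = 4*(4 - 5) = 4*(-1) = -4)
j(g) = g²*(-4 + g)
(j(69) - 3583)/(L - 3233) = (69²*(-4 + 69) - 3583)/(-655/3 - 3233) = (4761*65 - 3583)/(-10354/3) = (309465 - 3583)*(-3/10354) = 305882*(-3/10354) = -458823/5177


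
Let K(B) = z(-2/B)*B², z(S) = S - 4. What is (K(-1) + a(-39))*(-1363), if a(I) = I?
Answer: 55883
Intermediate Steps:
z(S) = -4 + S
K(B) = B²*(-4 - 2/B) (K(B) = (-4 - 2/B)*B² = B²*(-4 - 2/B))
(K(-1) + a(-39))*(-1363) = (-2*(-1)*(1 + 2*(-1)) - 39)*(-1363) = (-2*(-1)*(1 - 2) - 39)*(-1363) = (-2*(-1)*(-1) - 39)*(-1363) = (-2 - 39)*(-1363) = -41*(-1363) = 55883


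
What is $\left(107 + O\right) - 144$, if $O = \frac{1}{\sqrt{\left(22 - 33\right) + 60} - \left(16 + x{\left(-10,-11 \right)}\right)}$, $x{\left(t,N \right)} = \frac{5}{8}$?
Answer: $- \frac{2857}{77} \approx -37.104$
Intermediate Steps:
$x{\left(t,N \right)} = \frac{5}{8}$ ($x{\left(t,N \right)} = 5 \cdot \frac{1}{8} = \frac{5}{8}$)
$O = - \frac{8}{77}$ ($O = \frac{1}{\sqrt{\left(22 - 33\right) + 60} - \frac{133}{8}} = \frac{1}{\sqrt{-11 + 60} - \frac{133}{8}} = \frac{1}{\sqrt{49} - \frac{133}{8}} = \frac{1}{7 - \frac{133}{8}} = \frac{1}{- \frac{77}{8}} = - \frac{8}{77} \approx -0.1039$)
$\left(107 + O\right) - 144 = \left(107 - \frac{8}{77}\right) - 144 = \frac{8231}{77} - 144 = - \frac{2857}{77}$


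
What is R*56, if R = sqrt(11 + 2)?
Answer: 56*sqrt(13) ≈ 201.91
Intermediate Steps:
R = sqrt(13) ≈ 3.6056
R*56 = sqrt(13)*56 = 56*sqrt(13)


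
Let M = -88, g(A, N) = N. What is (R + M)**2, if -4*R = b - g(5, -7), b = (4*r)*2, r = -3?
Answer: 112225/16 ≈ 7014.1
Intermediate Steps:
b = -24 (b = (4*(-3))*2 = -12*2 = -24)
R = 17/4 (R = -(-24 - 1*(-7))/4 = -(-24 + 7)/4 = -1/4*(-17) = 17/4 ≈ 4.2500)
(R + M)**2 = (17/4 - 88)**2 = (-335/4)**2 = 112225/16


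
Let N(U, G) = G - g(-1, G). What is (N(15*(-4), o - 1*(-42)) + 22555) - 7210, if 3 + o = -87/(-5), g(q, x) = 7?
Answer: 76972/5 ≈ 15394.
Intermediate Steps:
o = 72/5 (o = -3 - 87/(-5) = -3 - 87*(-1/5) = -3 + 87/5 = 72/5 ≈ 14.400)
N(U, G) = -7 + G (N(U, G) = G - 1*7 = G - 7 = -7 + G)
(N(15*(-4), o - 1*(-42)) + 22555) - 7210 = ((-7 + (72/5 - 1*(-42))) + 22555) - 7210 = ((-7 + (72/5 + 42)) + 22555) - 7210 = ((-7 + 282/5) + 22555) - 7210 = (247/5 + 22555) - 7210 = 113022/5 - 7210 = 76972/5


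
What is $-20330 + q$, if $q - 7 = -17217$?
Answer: $-37540$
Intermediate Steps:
$q = -17210$ ($q = 7 - 17217 = -17210$)
$-20330 + q = -20330 - 17210 = -37540$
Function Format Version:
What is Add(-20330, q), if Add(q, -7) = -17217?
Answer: -37540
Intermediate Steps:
q = -17210 (q = Add(7, -17217) = -17210)
Add(-20330, q) = Add(-20330, -17210) = -37540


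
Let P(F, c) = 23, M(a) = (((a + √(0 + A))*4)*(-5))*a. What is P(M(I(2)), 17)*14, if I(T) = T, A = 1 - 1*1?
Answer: 322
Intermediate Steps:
A = 0 (A = 1 - 1 = 0)
M(a) = -20*a² (M(a) = (((a + √(0 + 0))*4)*(-5))*a = (((a + √0)*4)*(-5))*a = (((a + 0)*4)*(-5))*a = ((a*4)*(-5))*a = ((4*a)*(-5))*a = (-20*a)*a = -20*a²)
P(M(I(2)), 17)*14 = 23*14 = 322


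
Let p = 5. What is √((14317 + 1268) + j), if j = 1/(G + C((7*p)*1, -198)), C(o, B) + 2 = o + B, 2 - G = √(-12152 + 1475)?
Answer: √((2540354 + 15585*I*√10677)/(163 + I*√10677)) ≈ 124.84 + 0.e-5*I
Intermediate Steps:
G = 2 - I*√10677 (G = 2 - √(-12152 + 1475) = 2 - √(-10677) = 2 - I*√10677 ≈ 2.0 - 103.33*I)
C(o, B) = -2 + B + o (C(o, B) = -2 + (o + B) = -2 + (B + o) = -2 + B + o)
j = 1/(-163 - I*√10677) (j = 1/((2 - I*√10677) + (-2 - 198 + (7*5)*1)) = 1/((2 - I*√10677) + (-2 - 198 + 35*1)) = 1/((2 - I*√10677) + (-2 - 198 + 35)) = 1/((2 - I*√10677) - 165) = 1/(-163 - I*√10677) ≈ -0.0043763 + 0.0027742*I)
√((14317 + 1268) + j) = √((14317 + 1268) + I/(√10677 - 163*I)) = √(15585 + I/(√10677 - 163*I))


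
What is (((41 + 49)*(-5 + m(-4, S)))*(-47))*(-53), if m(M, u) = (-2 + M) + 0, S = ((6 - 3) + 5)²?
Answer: -2466090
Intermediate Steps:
S = 64 (S = (3 + 5)² = 8² = 64)
m(M, u) = -2 + M
(((41 + 49)*(-5 + m(-4, S)))*(-47))*(-53) = (((41 + 49)*(-5 + (-2 - 4)))*(-47))*(-53) = ((90*(-5 - 6))*(-47))*(-53) = ((90*(-11))*(-47))*(-53) = -990*(-47)*(-53) = 46530*(-53) = -2466090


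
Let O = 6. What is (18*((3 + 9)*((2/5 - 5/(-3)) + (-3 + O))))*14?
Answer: 76608/5 ≈ 15322.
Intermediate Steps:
(18*((3 + 9)*((2/5 - 5/(-3)) + (-3 + O))))*14 = (18*((3 + 9)*((2/5 - 5/(-3)) + (-3 + 6))))*14 = (18*(12*((2*(⅕) - 5*(-⅓)) + 3)))*14 = (18*(12*((⅖ + 5/3) + 3)))*14 = (18*(12*(31/15 + 3)))*14 = (18*(12*(76/15)))*14 = (18*(304/5))*14 = (5472/5)*14 = 76608/5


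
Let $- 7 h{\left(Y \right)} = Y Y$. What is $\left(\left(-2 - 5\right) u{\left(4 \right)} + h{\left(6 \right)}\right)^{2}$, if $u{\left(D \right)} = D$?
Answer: $\frac{53824}{49} \approx 1098.4$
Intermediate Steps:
$h{\left(Y \right)} = - \frac{Y^{2}}{7}$ ($h{\left(Y \right)} = - \frac{Y Y}{7} = - \frac{Y^{2}}{7}$)
$\left(\left(-2 - 5\right) u{\left(4 \right)} + h{\left(6 \right)}\right)^{2} = \left(\left(-2 - 5\right) 4 - \frac{6^{2}}{7}\right)^{2} = \left(\left(-7\right) 4 - \frac{36}{7}\right)^{2} = \left(-28 - \frac{36}{7}\right)^{2} = \left(- \frac{232}{7}\right)^{2} = \frac{53824}{49}$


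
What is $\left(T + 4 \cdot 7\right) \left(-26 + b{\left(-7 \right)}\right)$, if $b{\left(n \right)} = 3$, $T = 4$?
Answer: $-736$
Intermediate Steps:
$\left(T + 4 \cdot 7\right) \left(-26 + b{\left(-7 \right)}\right) = \left(4 + 4 \cdot 7\right) \left(-26 + 3\right) = \left(4 + 28\right) \left(-23\right) = 32 \left(-23\right) = -736$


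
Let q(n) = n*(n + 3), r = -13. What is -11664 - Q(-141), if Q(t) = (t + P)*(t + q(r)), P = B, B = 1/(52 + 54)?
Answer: -1400779/106 ≈ -13215.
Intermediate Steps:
q(n) = n*(3 + n)
B = 1/106 ≈ 0.0094340
P = 1/106 ≈ 0.0094340
Q(t) = (130 + t)*(1/106 + t) (Q(t) = (t + 1/106)*(t - 13*(3 - 13)) = (1/106 + t)*(t - 13*(-10)) = (1/106 + t)*(t + 130) = (1/106 + t)*(130 + t) = (130 + t)*(1/106 + t))
-11664 - Q(-141) = -11664 - (65/53 + (-141)² + (13781/106)*(-141)) = -11664 - (65/53 + 19881 - 1943121/106) = -11664 - 1*164395/106 = -11664 - 164395/106 = -1400779/106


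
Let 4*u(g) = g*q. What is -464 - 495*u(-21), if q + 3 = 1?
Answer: -11323/2 ≈ -5661.5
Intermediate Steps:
q = -2 (q = -3 + 1 = -2)
u(g) = -g/2 (u(g) = (g*(-2))/4 = (-2*g)/4 = -g/2)
-464 - 495*u(-21) = -464 - (-495)*(-21)/2 = -464 - 495*21/2 = -464 - 10395/2 = -11323/2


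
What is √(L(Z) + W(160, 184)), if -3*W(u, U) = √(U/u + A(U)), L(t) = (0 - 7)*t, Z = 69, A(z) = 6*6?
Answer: √(-434700 - 30*√3715)/30 ≈ 22.023*I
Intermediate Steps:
A(z) = 36
L(t) = -7*t
W(u, U) = -√(36 + U/u)/3 (W(u, U) = -√(U/u + 36)/3 = -√(36 + U/u)/3)
√(L(Z) + W(160, 184)) = √(-7*69 - √(36 + 184/160)/3) = √(-483 - √(36 + 184*(1/160))/3) = √(-483 - √(36 + 23/20)/3) = √(-483 - √3715/30)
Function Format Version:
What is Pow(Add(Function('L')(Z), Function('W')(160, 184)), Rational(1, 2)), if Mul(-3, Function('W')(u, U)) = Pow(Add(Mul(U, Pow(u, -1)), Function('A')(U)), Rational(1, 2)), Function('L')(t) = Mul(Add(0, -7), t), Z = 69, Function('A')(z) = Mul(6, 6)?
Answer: Mul(Rational(1, 30), Pow(Add(-434700, Mul(-30, Pow(3715, Rational(1, 2)))), Rational(1, 2))) ≈ Mul(22.023, I)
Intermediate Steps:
Function('A')(z) = 36
Function('L')(t) = Mul(-7, t)
Function('W')(u, U) = Mul(Rational(-1, 3), Pow(Add(36, Mul(U, Pow(u, -1))), Rational(1, 2))) (Function('W')(u, U) = Mul(Rational(-1, 3), Pow(Add(Mul(U, Pow(u, -1)), 36), Rational(1, 2))) = Mul(Rational(-1, 3), Pow(Add(36, Mul(U, Pow(u, -1))), Rational(1, 2))))
Pow(Add(Function('L')(Z), Function('W')(160, 184)), Rational(1, 2)) = Pow(Add(Mul(-7, 69), Mul(Rational(-1, 3), Pow(Add(36, Mul(184, Pow(160, -1))), Rational(1, 2)))), Rational(1, 2)) = Pow(Add(-483, Mul(Rational(-1, 3), Pow(Add(36, Mul(184, Rational(1, 160))), Rational(1, 2)))), Rational(1, 2)) = Pow(Add(-483, Mul(Rational(-1, 3), Pow(Add(36, Rational(23, 20)), Rational(1, 2)))), Rational(1, 2)) = Pow(Add(-483, Mul(Rational(-1, 3), Pow(Rational(743, 20), Rational(1, 2)))), Rational(1, 2)) = Pow(Add(-483, Mul(Rational(-1, 3), Mul(Rational(1, 10), Pow(3715, Rational(1, 2))))), Rational(1, 2)) = Pow(Add(-483, Mul(Rational(-1, 30), Pow(3715, Rational(1, 2)))), Rational(1, 2))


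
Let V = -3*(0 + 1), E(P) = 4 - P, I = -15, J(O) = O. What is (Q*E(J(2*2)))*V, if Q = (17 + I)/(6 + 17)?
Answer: 0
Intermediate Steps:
Q = 2/23 (Q = (17 - 15)/(6 + 17) = 2/23 ≈ 0.086957)
V = -3 (V = -3*1 = -3)
(Q*E(J(2*2)))*V = (2*(4 - 2*2)/23)*(-3) = (2*(4 - 1*4)/23)*(-3) = (2*(4 - 4)/23)*(-3) = ((2/23)*0)*(-3) = 0*(-3) = 0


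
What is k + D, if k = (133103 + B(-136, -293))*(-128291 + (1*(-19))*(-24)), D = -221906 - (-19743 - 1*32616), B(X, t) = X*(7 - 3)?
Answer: -16945849312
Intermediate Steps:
B(X, t) = 4*X (B(X, t) = X*4 = 4*X)
D = -169547 (D = -221906 - (-19743 - 32616) = -221906 - 1*(-52359) = -221906 + 52359 = -169547)
k = -16945679765 (k = (133103 + 4*(-136))*(-128291 + (1*(-19))*(-24)) = (133103 - 544)*(-128291 - 19*(-24)) = 132559*(-128291 + 456) = 132559*(-127835) = -16945679765)
k + D = -16945679765 - 169547 = -16945849312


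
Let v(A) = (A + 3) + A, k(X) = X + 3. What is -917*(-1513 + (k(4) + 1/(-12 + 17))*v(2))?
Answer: 6706021/5 ≈ 1.3412e+6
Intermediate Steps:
k(X) = 3 + X
v(A) = 3 + 2*A (v(A) = (3 + A) + A = 3 + 2*A)
-917*(-1513 + (k(4) + 1/(-12 + 17))*v(2)) = -917*(-1513 + ((3 + 4) + 1/(-12 + 17))*(3 + 2*2)) = -917*(-1513 + (7 + 1/5)*(3 + 4)) = -917*(-1513 + (7 + 1/5)*7) = -917*(-1513 + (36/5)*7) = -917*(-1513 + 252/5) = -917*(-7313/5) = 6706021/5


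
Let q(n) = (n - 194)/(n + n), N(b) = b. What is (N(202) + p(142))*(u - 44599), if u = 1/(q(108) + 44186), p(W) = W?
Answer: -73212981587368/4772045 ≈ -1.5342e+7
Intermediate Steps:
q(n) = (-194 + n)/(2*n) (q(n) = (-194 + n)/((2*n)) = (-194 + n)*(1/(2*n)) = (-194 + n)/(2*n))
u = 108/4772045 (u = 1/((½)*(-194 + 108)/108 + 44186) = 1/((½)*(1/108)*(-86) + 44186) = 1/(-43/108 + 44186) = 1/(4772045/108) = 108/4772045 ≈ 2.2632e-5)
(N(202) + p(142))*(u - 44599) = (202 + 142)*(108/4772045 - 44599) = 344*(-212828434847/4772045) = -73212981587368/4772045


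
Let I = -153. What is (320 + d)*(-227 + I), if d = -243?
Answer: -29260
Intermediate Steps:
(320 + d)*(-227 + I) = (320 - 243)*(-227 - 153) = 77*(-380) = -29260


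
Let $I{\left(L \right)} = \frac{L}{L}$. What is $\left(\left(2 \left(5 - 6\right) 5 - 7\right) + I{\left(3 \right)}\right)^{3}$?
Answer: $-4096$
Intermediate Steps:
$I{\left(L \right)} = 1$
$\left(\left(2 \left(5 - 6\right) 5 - 7\right) + I{\left(3 \right)}\right)^{3} = \left(\left(2 \left(5 - 6\right) 5 - 7\right) + 1\right)^{3} = \left(\left(2 \left(-1\right) 5 - 7\right) + 1\right)^{3} = \left(\left(\left(-2\right) 5 - 7\right) + 1\right)^{3} = \left(\left(-10 - 7\right) + 1\right)^{3} = \left(-17 + 1\right)^{3} = \left(-16\right)^{3} = -4096$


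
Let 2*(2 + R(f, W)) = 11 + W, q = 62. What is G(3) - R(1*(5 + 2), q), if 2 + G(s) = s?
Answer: -67/2 ≈ -33.500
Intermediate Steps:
R(f, W) = 7/2 + W/2 (R(f, W) = -2 + (11 + W)/2 = -2 + (11/2 + W/2) = 7/2 + W/2)
G(s) = -2 + s
G(3) - R(1*(5 + 2), q) = (-2 + 3) - (7/2 + (1/2)*62) = 1 - (7/2 + 31) = 1 - 1*69/2 = 1 - 69/2 = -67/2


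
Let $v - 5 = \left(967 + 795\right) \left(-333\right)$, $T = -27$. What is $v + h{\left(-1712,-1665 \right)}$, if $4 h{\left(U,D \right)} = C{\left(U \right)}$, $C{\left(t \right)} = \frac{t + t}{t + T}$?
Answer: $- \frac{1020341743}{1739} \approx -5.8674 \cdot 10^{5}$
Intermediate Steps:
$C{\left(t \right)} = \frac{2 t}{-27 + t}$ ($C{\left(t \right)} = \frac{t + t}{t - 27} = \frac{2 t}{-27 + t}$)
$h{\left(U,D \right)} = \frac{U}{2 \left(-27 + U\right)}$ ($h{\left(U,D \right)} = \frac{2 U \frac{1}{-27 + U}}{4} = \frac{U}{2 \left(-27 + U\right)}$)
$v = -586741$ ($v = 5 + \left(967 + 795\right) \left(-333\right) = 5 + 1762 \left(-333\right) = 5 - 586746 = -586741$)
$v + h{\left(-1712,-1665 \right)} = -586741 + \frac{1}{2} \left(-1712\right) \frac{1}{-27 - 1712} = -586741 + \frac{1}{2} \left(-1712\right) \frac{1}{-1739} = -586741 + \frac{1}{2} \left(-1712\right) \left(- \frac{1}{1739}\right) = -586741 + \frac{856}{1739} = - \frac{1020341743}{1739}$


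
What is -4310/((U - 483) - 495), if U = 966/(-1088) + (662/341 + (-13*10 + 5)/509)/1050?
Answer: 71217443528000/16174890119933 ≈ 4.4030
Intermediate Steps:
U = -14644233533/16523768800 (U = 966*(-1/1088) + (662*(1/341) + (-130 + 5)*(1/509))*(1/1050) = -483/544 + (662/341 - 125*1/509)*(1/1050) = -483/544 + (662/341 - 125/509)*(1/1050) = -483/544 + (294333/173569)*(1/1050) = -483/544 + 98111/60749150 = -14644233533/16523768800 ≈ -0.88625)
-4310/((U - 483) - 495) = -4310/((-14644233533/16523768800 - 483) - 495) = -4310/(-7995624563933/16523768800 - 495) = -4310/(-16174890119933/16523768800) = -4310*(-16523768800/16174890119933) = 71217443528000/16174890119933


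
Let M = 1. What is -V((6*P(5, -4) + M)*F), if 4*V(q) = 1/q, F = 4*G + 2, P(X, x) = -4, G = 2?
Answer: 1/920 ≈ 0.0010870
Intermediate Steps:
F = 10 (F = 4*2 + 2 = 8 + 2 = 10)
V(q) = 1/(4*q)
-V((6*P(5, -4) + M)*F) = -1/(4*((6*(-4) + 1)*10)) = -1/(4*((-24 + 1)*10)) = -1/(4*((-23*10))) = -1/(4*(-230)) = -(-1)/(4*230) = -1*(-1/920) = 1/920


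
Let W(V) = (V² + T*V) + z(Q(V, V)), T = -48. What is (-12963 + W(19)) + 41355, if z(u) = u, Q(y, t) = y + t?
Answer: 27879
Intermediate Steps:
Q(y, t) = t + y
W(V) = V² - 46*V (W(V) = (V² - 48*V) + (V + V) = (V² - 48*V) + 2*V = V² - 46*V)
(-12963 + W(19)) + 41355 = (-12963 + 19*(-46 + 19)) + 41355 = (-12963 + 19*(-27)) + 41355 = (-12963 - 513) + 41355 = -13476 + 41355 = 27879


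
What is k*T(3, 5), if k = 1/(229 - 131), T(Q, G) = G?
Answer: 5/98 ≈ 0.051020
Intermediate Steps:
k = 1/98 ≈ 0.010204
k*T(3, 5) = (1/98)*5 = 5/98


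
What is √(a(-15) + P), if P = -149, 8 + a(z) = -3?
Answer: 4*I*√10 ≈ 12.649*I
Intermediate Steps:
a(z) = -11 (a(z) = -8 - 3 = -11)
√(a(-15) + P) = √(-11 - 149) = √(-160) = 4*I*√10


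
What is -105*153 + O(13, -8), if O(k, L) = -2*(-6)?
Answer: -16053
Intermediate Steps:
O(k, L) = 12
-105*153 + O(13, -8) = -105*153 + 12 = -16065 + 12 = -16053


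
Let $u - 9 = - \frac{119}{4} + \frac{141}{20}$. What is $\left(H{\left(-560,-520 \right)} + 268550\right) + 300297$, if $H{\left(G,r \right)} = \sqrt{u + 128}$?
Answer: $568847 + \frac{3 \sqrt{1270}}{10} \approx 5.6886 \cdot 10^{5}$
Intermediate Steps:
$u = - \frac{137}{10}$ ($u = 9 + \left(- \frac{119}{4} + \frac{141}{20}\right) = 9 - \frac{227}{10} = - \frac{137}{10} \approx -13.7$)
$H{\left(G,r \right)} = \frac{3 \sqrt{1270}}{10}$ ($H{\left(G,r \right)} = \sqrt{- \frac{137}{10} + 128} = \sqrt{\frac{1143}{10}} = \frac{3 \sqrt{1270}}{10}$)
$\left(H{\left(-560,-520 \right)} + 268550\right) + 300297 = \left(\frac{3 \sqrt{1270}}{10} + 268550\right) + 300297 = \left(268550 + \frac{3 \sqrt{1270}}{10}\right) + 300297 = 568847 + \frac{3 \sqrt{1270}}{10}$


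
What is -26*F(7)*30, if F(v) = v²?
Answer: -38220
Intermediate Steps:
-26*F(7)*30 = -26*7²*30 = -26*49*30 = -1274*30 = -38220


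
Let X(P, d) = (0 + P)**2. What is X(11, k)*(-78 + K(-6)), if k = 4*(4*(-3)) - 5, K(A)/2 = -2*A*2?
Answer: -3630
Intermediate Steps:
K(A) = -8*A (K(A) = 2*(-2*A*2) = 2*(-4*A) = -8*A)
k = -53 (k = 4*(-12) - 5 = -48 - 5 = -53)
X(P, d) = P**2
X(11, k)*(-78 + K(-6)) = 11**2*(-78 - 8*(-6)) = 121*(-78 + 48) = 121*(-30) = -3630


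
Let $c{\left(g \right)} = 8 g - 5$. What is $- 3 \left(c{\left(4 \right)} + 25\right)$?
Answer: $-156$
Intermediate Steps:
$c{\left(g \right)} = -5 + 8 g$
$- 3 \left(c{\left(4 \right)} + 25\right) = - 3 \left(\left(-5 + 8 \cdot 4\right) + 25\right) = - 3 \left(\left(-5 + 32\right) + 25\right) = - 3 \left(27 + 25\right) = \left(-3\right) 52 = -156$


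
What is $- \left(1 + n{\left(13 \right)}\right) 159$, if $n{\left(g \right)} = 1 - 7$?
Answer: $795$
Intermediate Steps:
$n{\left(g \right)} = -6$ ($n{\left(g \right)} = 1 - 7 = -6$)
$- \left(1 + n{\left(13 \right)}\right) 159 = - \left(1 - 6\right) 159 = - \left(-5\right) 159 = \left(-1\right) \left(-795\right) = 795$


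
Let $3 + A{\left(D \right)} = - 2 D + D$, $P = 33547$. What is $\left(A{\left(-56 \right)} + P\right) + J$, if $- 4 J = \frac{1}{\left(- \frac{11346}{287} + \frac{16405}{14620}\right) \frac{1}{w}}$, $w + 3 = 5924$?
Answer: $\frac{63782736661}{1896121} \approx 33639.0$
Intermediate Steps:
$w = 5921$ ($w = -3 + 5924 = 5921$)
$J = \frac{73071061}{1896121}$ ($J = - \frac{1}{4 \frac{- \frac{11346}{287} + \frac{16405}{14620}}{5921}} = - \frac{1}{4 \left(\left(-11346\right) \frac{1}{287} + 16405 \cdot \frac{1}{14620}\right) \frac{1}{5921}} = - \frac{1}{4 \left(- \frac{11346}{287} + \frac{193}{172}\right) \frac{1}{5921}} = - \frac{1}{4 \left(\left(- \frac{1896121}{49364}\right) \frac{1}{5921}\right)} = - \frac{1}{4 \left(- \frac{1896121}{292284244}\right)} = \left(- \frac{1}{4}\right) \left(- \frac{292284244}{1896121}\right) = \frac{73071061}{1896121} \approx 38.537$)
$A{\left(D \right)} = -3 - D$ ($A{\left(D \right)} = -3 + \left(- 2 D + D\right) = -3 - D$)
$\left(A{\left(-56 \right)} + P\right) + J = \left(\left(-3 - -56\right) + 33547\right) + \frac{73071061}{1896121} = \left(\left(-3 + 56\right) + 33547\right) + \frac{73071061}{1896121} = \left(53 + 33547\right) + \frac{73071061}{1896121} = 33600 + \frac{73071061}{1896121} = \frac{63782736661}{1896121}$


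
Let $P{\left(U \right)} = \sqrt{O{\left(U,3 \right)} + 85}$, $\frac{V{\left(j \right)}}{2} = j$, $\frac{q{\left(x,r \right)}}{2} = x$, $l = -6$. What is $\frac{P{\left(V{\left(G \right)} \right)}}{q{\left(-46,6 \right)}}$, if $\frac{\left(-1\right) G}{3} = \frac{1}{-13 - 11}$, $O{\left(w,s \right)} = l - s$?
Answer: $- \frac{\sqrt{19}}{46} \approx -0.094759$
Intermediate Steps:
$O{\left(w,s \right)} = -6 - s$
$q{\left(x,r \right)} = 2 x$
$G = \frac{1}{8}$ ($G = - \frac{3}{-13 - 11} = - \frac{3}{-24} = \left(-3\right) \left(- \frac{1}{24}\right) = \frac{1}{8} \approx 0.125$)
$V{\left(j \right)} = 2 j$
$P{\left(U \right)} = 2 \sqrt{19}$ ($P{\left(U \right)} = \sqrt{\left(-6 - 3\right) + 85} = \sqrt{-9 + 85} = \sqrt{76} = 2 \sqrt{19}$)
$\frac{P{\left(V{\left(G \right)} \right)}}{q{\left(-46,6 \right)}} = \frac{2 \sqrt{19}}{2 \left(-46\right)} = \frac{2 \sqrt{19}}{-92} = 2 \sqrt{19} \left(- \frac{1}{92}\right) = - \frac{\sqrt{19}}{46}$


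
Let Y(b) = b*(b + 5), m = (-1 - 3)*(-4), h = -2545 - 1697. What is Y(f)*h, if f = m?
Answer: -1425312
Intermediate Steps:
h = -4242
m = 16 (m = -4*(-4) = 16)
f = 16
Y(b) = b*(5 + b)
Y(f)*h = (16*(5 + 16))*(-4242) = (16*21)*(-4242) = 336*(-4242) = -1425312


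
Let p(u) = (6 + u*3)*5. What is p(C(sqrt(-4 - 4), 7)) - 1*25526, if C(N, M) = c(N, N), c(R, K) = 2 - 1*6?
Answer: -25556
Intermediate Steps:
c(R, K) = -4 (c(R, K) = 2 - 6 = -4)
C(N, M) = -4
p(u) = 30 + 15*u (p(u) = (6 + 3*u)*5 = 30 + 15*u)
p(C(sqrt(-4 - 4), 7)) - 1*25526 = (30 + 15*(-4)) - 1*25526 = (30 - 60) - 25526 = -30 - 25526 = -25556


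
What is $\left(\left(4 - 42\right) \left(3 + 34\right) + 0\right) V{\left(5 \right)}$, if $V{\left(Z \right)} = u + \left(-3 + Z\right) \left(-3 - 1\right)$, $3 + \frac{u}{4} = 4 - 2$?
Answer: $16872$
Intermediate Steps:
$u = -4$ ($u = -12 + 4 \left(4 - 2\right) = -12 + 4 \cdot 2 = -12 + 8 = -4$)
$V{\left(Z \right)} = 8 - 4 Z$ ($V{\left(Z \right)} = -4 + \left(-3 + Z\right) \left(-3 - 1\right) = -4 + \left(-3 + Z\right) \left(-4\right) = -4 - \left(-12 + 4 Z\right) = 8 - 4 Z$)
$\left(\left(4 - 42\right) \left(3 + 34\right) + 0\right) V{\left(5 \right)} = \left(\left(4 - 42\right) \left(3 + 34\right) + 0\right) \left(8 - 20\right) = \left(\left(-38\right) 37 + 0\right) \left(8 - 20\right) = \left(-1406 + 0\right) \left(-12\right) = \left(-1406\right) \left(-12\right) = 16872$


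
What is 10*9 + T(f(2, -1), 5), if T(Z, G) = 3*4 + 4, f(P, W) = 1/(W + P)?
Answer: 106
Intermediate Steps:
f(P, W) = 1/(P + W)
T(Z, G) = 16 (T(Z, G) = 12 + 4 = 16)
10*9 + T(f(2, -1), 5) = 10*9 + 16 = 90 + 16 = 106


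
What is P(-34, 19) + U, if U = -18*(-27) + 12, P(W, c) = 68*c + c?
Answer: 1809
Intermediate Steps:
P(W, c) = 69*c
U = 498 (U = 486 + 12 = 498)
P(-34, 19) + U = 69*19 + 498 = 1311 + 498 = 1809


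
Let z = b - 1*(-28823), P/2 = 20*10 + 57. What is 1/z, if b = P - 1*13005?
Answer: 1/16332 ≈ 6.1229e-5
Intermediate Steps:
P = 514 (P = 2*(20*10 + 57) = 2*(200 + 57) = 2*257 = 514)
b = -12491 (b = 514 - 1*13005 = 514 - 13005 = -12491)
z = 16332 (z = -12491 - 1*(-28823) = -12491 + 28823 = 16332)
1/z = 1/16332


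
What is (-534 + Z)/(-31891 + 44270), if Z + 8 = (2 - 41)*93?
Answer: -4169/12379 ≈ -0.33678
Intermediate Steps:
Z = -3635 (Z = -8 + (2 - 41)*93 = -8 - 39*93 = -8 - 3627 = -3635)
(-534 + Z)/(-31891 + 44270) = (-534 - 3635)/(-31891 + 44270) = -4169/12379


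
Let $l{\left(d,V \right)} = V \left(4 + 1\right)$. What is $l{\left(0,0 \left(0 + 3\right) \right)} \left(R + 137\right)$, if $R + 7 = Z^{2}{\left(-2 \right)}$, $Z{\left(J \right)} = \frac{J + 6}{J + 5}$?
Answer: $0$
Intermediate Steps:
$Z{\left(J \right)} = \frac{6 + J}{5 + J}$
$R = - \frac{47}{9}$ ($R = -7 + \left(\frac{6 - 2}{5 - 2}\right)^{2} = -7 + \left(\frac{1}{3} \cdot 4\right)^{2} = -7 + \left(\frac{4}{3}\right)^{2} = -7 + \frac{16}{9} = - \frac{47}{9} \approx -5.2222$)
$l{\left(d,V \right)} = 5 V$ ($l{\left(d,V \right)} = V 5 = 5 V$)
$l{\left(0,0 \left(0 + 3\right) \right)} \left(R + 137\right) = 5 \cdot 0 \left(0 + 3\right) \left(- \frac{47}{9} + 137\right) = 5 \cdot 0 \cdot 3 \cdot \frac{1186}{9} = 5 \cdot 0 \cdot \frac{1186}{9} = 0 \cdot \frac{1186}{9} = 0$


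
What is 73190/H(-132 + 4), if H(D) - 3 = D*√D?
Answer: 219570/2097161 + 74946560*I*√2/2097161 ≈ 0.1047 + 50.54*I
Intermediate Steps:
H(D) = 3 + D^(3/2) (H(D) = 3 + D*√D = 3 + D^(3/2))
73190/H(-132 + 4) = 73190/(3 + (-132 + 4)^(3/2)) = 73190/(3 + (-128)^(3/2)) = 73190/(3 - 1024*I*√2)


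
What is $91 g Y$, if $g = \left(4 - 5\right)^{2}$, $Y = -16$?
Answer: $-1456$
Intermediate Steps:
$g = 1$ ($g = \left(-1\right)^{2} = 1$)
$91 g Y = 91 \cdot 1 \left(-16\right) = 91 \left(-16\right) = -1456$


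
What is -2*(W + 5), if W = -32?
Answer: 54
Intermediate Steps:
-2*(W + 5) = -2*(-32 + 5) = -2*(-27) = 54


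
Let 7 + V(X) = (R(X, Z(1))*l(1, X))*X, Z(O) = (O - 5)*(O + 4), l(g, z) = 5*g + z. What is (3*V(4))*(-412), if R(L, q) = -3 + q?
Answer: 1032060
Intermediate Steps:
l(g, z) = z + 5*g
Z(O) = (-5 + O)*(4 + O)
V(X) = -7 + X*(-115 - 23*X) (V(X) = -7 + ((-3 + (-20 + 1² - 1*1))*(X + 5*1))*X = -7 + ((-3 + (-20 + 1 - 1))*(X + 5))*X = -7 + ((-3 - 20)*(5 + X))*X = -7 + (-23*(5 + X))*X = -7 + (-115 - 23*X)*X = -7 + X*(-115 - 23*X))
(3*V(4))*(-412) = (3*(-7 - 23*4*(5 + 4)))*(-412) = (3*(-7 - 23*4*9))*(-412) = (3*(-7 - 828))*(-412) = (3*(-835))*(-412) = -2505*(-412) = 1032060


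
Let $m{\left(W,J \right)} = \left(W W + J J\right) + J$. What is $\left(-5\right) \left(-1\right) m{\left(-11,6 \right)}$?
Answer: $815$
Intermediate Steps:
$m{\left(W,J \right)} = J + J^{2} + W^{2}$ ($m{\left(W,J \right)} = \left(W^{2} + J^{2}\right) + J = \left(J^{2} + W^{2}\right) + J = J + J^{2} + W^{2}$)
$\left(-5\right) \left(-1\right) m{\left(-11,6 \right)} = \left(-5\right) \left(-1\right) \left(6 + 6^{2} + \left(-11\right)^{2}\right) = 5 \left(6 + 36 + 121\right) = 5 \cdot 163 = 815$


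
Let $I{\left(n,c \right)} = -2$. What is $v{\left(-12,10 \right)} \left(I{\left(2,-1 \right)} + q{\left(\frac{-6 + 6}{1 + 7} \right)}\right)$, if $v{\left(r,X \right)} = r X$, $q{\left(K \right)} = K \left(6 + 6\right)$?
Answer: $240$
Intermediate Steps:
$q{\left(K \right)} = 12 K$ ($q{\left(K \right)} = K 12 = 12 K$)
$v{\left(r,X \right)} = X r$
$v{\left(-12,10 \right)} \left(I{\left(2,-1 \right)} + q{\left(\frac{-6 + 6}{1 + 7} \right)}\right) = 10 \left(-12\right) \left(-2 + 12 \frac{-6 + 6}{1 + 7}\right) = - 120 \left(-2 + 12 \cdot \frac{0}{8}\right) = - 120 \left(-2 + 12 \cdot 0 \cdot \frac{1}{8}\right) = - 120 \left(-2 + 12 \cdot 0\right) = - 120 \left(-2 + 0\right) = \left(-120\right) \left(-2\right) = 240$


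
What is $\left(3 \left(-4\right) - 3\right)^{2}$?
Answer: $225$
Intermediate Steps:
$\left(3 \left(-4\right) - 3\right)^{2} = \left(-12 - 3\right)^{2} = \left(-15\right)^{2} = 225$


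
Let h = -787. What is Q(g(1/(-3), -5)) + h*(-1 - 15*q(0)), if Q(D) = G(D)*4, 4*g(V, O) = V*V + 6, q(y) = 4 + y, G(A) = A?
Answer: 432118/9 ≈ 48013.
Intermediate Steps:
g(V, O) = 3/2 + V²/4 (g(V, O) = (V*V + 6)/4 = (V² + 6)/4 = (6 + V²)/4 = 3/2 + V²/4)
Q(D) = 4*D (Q(D) = D*4 = 4*D)
Q(g(1/(-3), -5)) + h*(-1 - 15*q(0)) = 4*(3/2 + (1/(-3))²/4) - 787*(-1 - 15*(4 + 0)) = 4*(3/2 + (-⅓)²/4) - 787*(-1 - 15*4) = 4*(3/2 + (¼)*(⅑)) - 787*(-1 - 60) = 4*(3/2 + 1/36) - 787*(-61) = 4*(55/36) + 48007 = 55/9 + 48007 = 432118/9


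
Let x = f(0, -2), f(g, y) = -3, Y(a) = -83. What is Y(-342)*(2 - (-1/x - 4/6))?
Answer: -581/3 ≈ -193.67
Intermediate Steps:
x = -3
Y(-342)*(2 - (-1/x - 4/6)) = -83*(2 - (-1/(-3) - 4/6)) = -83*(2 - (-1*(-⅓) - 4*⅙)) = -83*(2 - (⅓ - ⅔)) = -83*(2 - 1*(-⅓)) = -83*(2 + ⅓) = -83*7/3 = -581/3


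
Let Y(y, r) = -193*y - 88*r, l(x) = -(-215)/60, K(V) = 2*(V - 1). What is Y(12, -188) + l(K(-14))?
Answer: 170779/12 ≈ 14232.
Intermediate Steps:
K(V) = -2 + 2*V (K(V) = 2*(-1 + V) = -2 + 2*V)
l(x) = 43/12 (l(x) = -(-215)/60 = -1*(-43/12) = 43/12)
Y(12, -188) + l(K(-14)) = (-193*12 - 88*(-188)) + 43/12 = (-2316 + 16544) + 43/12 = 14228 + 43/12 = 170779/12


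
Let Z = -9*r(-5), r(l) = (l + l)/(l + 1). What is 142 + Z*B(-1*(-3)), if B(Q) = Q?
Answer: 149/2 ≈ 74.500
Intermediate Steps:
r(l) = 2*l/(1 + l) (r(l) = (2*l)/(1 + l) = 2*l/(1 + l))
Z = -45/2 (Z = -18*(-5)/(1 - 5) = -18*(-5)/(-4) = -18*(-5)*(-1)/4 = -9*5/2 = -45/2 ≈ -22.500)
142 + Z*B(-1*(-3)) = 142 - (-45)*(-3)/2 = 142 - 45/2*3 = 142 - 135/2 = 149/2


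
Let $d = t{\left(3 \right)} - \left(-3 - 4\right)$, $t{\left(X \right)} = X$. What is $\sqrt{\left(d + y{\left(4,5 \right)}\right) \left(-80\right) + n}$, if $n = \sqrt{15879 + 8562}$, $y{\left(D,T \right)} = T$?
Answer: $\sqrt{-1200 + \sqrt{24441}} \approx 32.306 i$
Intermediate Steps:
$d = 10$ ($d = 3 - \left(-3 - 4\right) = 3 - -7 = 3 + 7 = 10$)
$n = \sqrt{24441} \approx 156.34$
$\sqrt{\left(d + y{\left(4,5 \right)}\right) \left(-80\right) + n} = \sqrt{\left(10 + 5\right) \left(-80\right) + \sqrt{24441}} = \sqrt{15 \left(-80\right) + \sqrt{24441}} = \sqrt{-1200 + \sqrt{24441}}$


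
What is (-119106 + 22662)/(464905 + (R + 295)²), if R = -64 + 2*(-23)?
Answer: -2538/13135 ≈ -0.19322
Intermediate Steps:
R = -110 (R = -64 - 46 = -110)
(-119106 + 22662)/(464905 + (R + 295)²) = (-119106 + 22662)/(464905 + (-110 + 295)²) = -96444/(464905 + 185²) = -96444/(464905 + 34225) = -96444/499130 = -96444*1/499130 = -2538/13135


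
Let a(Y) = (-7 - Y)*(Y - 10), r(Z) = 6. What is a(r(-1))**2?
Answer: 2704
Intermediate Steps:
a(Y) = (-10 + Y)*(-7 - Y) (a(Y) = (-7 - Y)*(-10 + Y) = (-10 + Y)*(-7 - Y))
a(r(-1))**2 = (70 - 1*6**2 + 3*6)**2 = (70 - 1*36 + 18)**2 = (70 - 36 + 18)**2 = 52**2 = 2704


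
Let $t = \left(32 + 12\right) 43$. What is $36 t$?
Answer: $68112$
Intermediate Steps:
$t = 1892$ ($t = 44 \cdot 43 = 1892$)
$36 t = 36 \cdot 1892 = 68112$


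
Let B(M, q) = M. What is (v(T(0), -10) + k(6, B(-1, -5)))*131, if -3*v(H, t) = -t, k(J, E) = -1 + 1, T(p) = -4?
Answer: -1310/3 ≈ -436.67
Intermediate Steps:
k(J, E) = 0
v(H, t) = t/3 (v(H, t) = -(-1)*t/3 = t/3)
(v(T(0), -10) + k(6, B(-1, -5)))*131 = ((1/3)*(-10) + 0)*131 = (-10/3 + 0)*131 = -10/3*131 = -1310/3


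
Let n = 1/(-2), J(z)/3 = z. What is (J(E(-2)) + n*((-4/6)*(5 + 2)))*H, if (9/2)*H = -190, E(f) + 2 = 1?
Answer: 760/27 ≈ 28.148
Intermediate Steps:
E(f) = -1 (E(f) = -2 + 1 = -1)
J(z) = 3*z
n = -½ (n = 1*(-½) = -½ ≈ -0.50000)
H = -380/9 (H = (2/9)*(-190) = -380/9 ≈ -42.222)
(J(E(-2)) + n*((-4/6)*(5 + 2)))*H = (3*(-1) - (-4/6)*(5 + 2)/2)*(-380/9) = (-3 - (-4*⅙)*7/2)*(-380/9) = (-3 - (-1)*7/3)*(-380/9) = (-3 - ½*(-14/3))*(-380/9) = (-3 + 7/3)*(-380/9) = -⅔*(-380/9) = 760/27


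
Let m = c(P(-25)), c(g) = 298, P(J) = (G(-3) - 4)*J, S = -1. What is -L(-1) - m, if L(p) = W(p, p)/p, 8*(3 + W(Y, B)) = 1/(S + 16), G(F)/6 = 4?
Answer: -36119/120 ≈ -300.99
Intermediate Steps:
G(F) = 24 (G(F) = 6*4 = 24)
P(J) = 20*J (P(J) = (24 - 4)*J = 20*J)
W(Y, B) = -359/120 (W(Y, B) = -3 + 1/(8*(-1 + 16)) = -3 + (1/8)/15 = -3 + (1/8)*(1/15) = -3 + 1/120 = -359/120)
m = 298
L(p) = -359/(120*p)
-L(-1) - m = -(-359)/(120*(-1)) - 1*298 = -(-359)*(-1)/120 - 298 = -1*359/120 - 298 = -359/120 - 298 = -36119/120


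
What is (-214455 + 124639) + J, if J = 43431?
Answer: -46385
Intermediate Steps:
(-214455 + 124639) + J = (-214455 + 124639) + 43431 = -89816 + 43431 = -46385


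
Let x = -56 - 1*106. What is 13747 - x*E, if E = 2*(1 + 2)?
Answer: 14719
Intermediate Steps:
x = -162 (x = -56 - 106 = -162)
E = 6 (E = 2*3 = 6)
13747 - x*E = 13747 - (-162)*6 = 13747 - 1*(-972) = 13747 + 972 = 14719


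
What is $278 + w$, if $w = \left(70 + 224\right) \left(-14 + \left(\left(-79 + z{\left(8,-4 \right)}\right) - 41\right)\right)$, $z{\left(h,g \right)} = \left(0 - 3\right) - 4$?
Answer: $-41176$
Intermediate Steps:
$z{\left(h,g \right)} = -7$ ($z{\left(h,g \right)} = -3 - 4 = -7$)
$w = -41454$ ($w = \left(70 + 224\right) \left(-14 - 127\right) = 294 \left(-14 - 127\right) = 294 \left(-141\right) = -41454$)
$278 + w = 278 - 41454 = -41176$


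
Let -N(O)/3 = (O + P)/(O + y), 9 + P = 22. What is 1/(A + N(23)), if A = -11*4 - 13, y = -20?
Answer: -1/93 ≈ -0.010753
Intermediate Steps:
P = 13 (P = -9 + 22 = 13)
A = -57 (A = -44 - 13 = -57)
N(O) = -3*(13 + O)/(-20 + O) (N(O) = -3*(O + 13)/(O - 20) = -3*(13 + O)/(-20 + O))
1/(A + N(23)) = 1/(-57 + 3*(-13 - 1*23)/(-20 + 23)) = 1/(-57 + 3*(-13 - 23)/3) = 1/(-57 + 3*(⅓)*(-36)) = 1/(-57 - 36) = 1/(-93) = -1/93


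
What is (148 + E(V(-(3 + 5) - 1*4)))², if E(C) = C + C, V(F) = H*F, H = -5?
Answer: 71824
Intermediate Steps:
V(F) = -5*F
E(C) = 2*C
(148 + E(V(-(3 + 5) - 1*4)))² = (148 + 2*(-5*(-(3 + 5) - 1*4)))² = (148 + 2*(-5*(-1*8 - 4)))² = (148 + 2*(-5*(-8 - 4)))² = (148 + 2*(-5*(-12)))² = (148 + 2*60)² = (148 + 120)² = 268² = 71824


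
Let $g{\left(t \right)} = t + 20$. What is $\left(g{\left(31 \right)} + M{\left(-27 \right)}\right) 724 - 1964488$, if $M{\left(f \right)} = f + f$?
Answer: $-1966660$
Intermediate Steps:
$g{\left(t \right)} = 20 + t$
$M{\left(f \right)} = 2 f$
$\left(g{\left(31 \right)} + M{\left(-27 \right)}\right) 724 - 1964488 = \left(\left(20 + 31\right) + 2 \left(-27\right)\right) 724 - 1964488 = \left(51 - 54\right) 724 - 1964488 = \left(-3\right) 724 - 1964488 = -2172 - 1964488 = -1966660$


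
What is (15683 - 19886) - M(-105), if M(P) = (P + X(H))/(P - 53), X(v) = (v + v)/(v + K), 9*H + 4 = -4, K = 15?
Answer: -1067731/254 ≈ -4203.7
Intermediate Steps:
H = -8/9 (H = -4/9 + (⅑)*(-4) = -4/9 - 4/9 = -8/9 ≈ -0.88889)
X(v) = 2*v/(15 + v) (X(v) = (v + v)/(v + 15) = (2*v)/(15 + v) = 2*v/(15 + v))
M(P) = (-16/127 + P)/(-53 + P) (M(P) = (P + 2*(-8/9)/(15 - 8/9))/(P - 53) = (P + 2*(-8/9)/(127/9))/(-53 + P) = (P + 2*(-8/9)*(9/127))/(-53 + P) = (P - 16/127)/(-53 + P) = (-16/127 + P)/(-53 + P))
(15683 - 19886) - M(-105) = (15683 - 19886) - (-16/127 - 105)/(-53 - 105) = -4203 - (-13351)/((-158)*127) = -4203 - (-1)*(-13351)/(158*127) = -4203 - 1*169/254 = -4203 - 169/254 = -1067731/254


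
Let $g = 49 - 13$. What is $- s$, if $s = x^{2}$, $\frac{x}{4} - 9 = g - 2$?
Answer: $-29584$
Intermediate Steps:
$g = 36$
$x = 172$ ($x = 36 + 4 \left(36 - 2\right) = 36 + 4 \cdot 34 = 36 + 136 = 172$)
$s = 29584$ ($s = 172^{2} = 29584$)
$- s = \left(-1\right) 29584 = -29584$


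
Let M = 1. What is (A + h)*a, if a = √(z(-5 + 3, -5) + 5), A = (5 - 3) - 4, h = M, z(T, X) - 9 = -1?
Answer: -√13 ≈ -3.6056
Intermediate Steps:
z(T, X) = 8 (z(T, X) = 9 - 1 = 8)
h = 1
A = -2 (A = 2 - 4 = -2)
a = √13 (a = √(8 + 5) = √13 ≈ 3.6056)
(A + h)*a = (-2 + 1)*√13 = -√13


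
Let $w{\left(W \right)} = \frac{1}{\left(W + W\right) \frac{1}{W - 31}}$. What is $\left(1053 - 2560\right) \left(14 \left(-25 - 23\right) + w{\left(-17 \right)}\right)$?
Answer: $\frac{17179800}{17} \approx 1.0106 \cdot 10^{6}$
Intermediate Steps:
$w{\left(W \right)} = \frac{-31 + W}{2 W}$ ($w{\left(W \right)} = \frac{1}{2 W \frac{1}{-31 + W}} = \frac{-31 + W}{2 W}$)
$\left(1053 - 2560\right) \left(14 \left(-25 - 23\right) + w{\left(-17 \right)}\right) = \left(1053 - 2560\right) \left(14 \left(-25 - 23\right) + \frac{-31 - 17}{2 \left(-17\right)}\right) = - 1507 \left(14 \left(-48\right) + \frac{1}{2} \left(- \frac{1}{17}\right) \left(-48\right)\right) = - 1507 \left(-672 + \frac{24}{17}\right) = \left(-1507\right) \left(- \frac{11400}{17}\right) = \frac{17179800}{17}$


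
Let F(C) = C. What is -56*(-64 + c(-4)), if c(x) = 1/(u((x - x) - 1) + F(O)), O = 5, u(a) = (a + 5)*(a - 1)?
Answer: 10808/3 ≈ 3602.7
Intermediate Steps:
u(a) = (-1 + a)*(5 + a) (u(a) = (5 + a)*(-1 + a) = (-1 + a)*(5 + a))
c(x) = -⅓ (c(x) = 1/((-5 + ((x - x) - 1)² + 4*((x - x) - 1)) + 5) = 1/((-5 + (0 - 1)² + 4*(0 - 1)) + 5) = 1/((-5 + (-1)² + 4*(-1)) + 5) = 1/((-5 + 1 - 4) + 5) = 1/(-8 + 5) = 1/(-3) = -⅓)
-56*(-64 + c(-4)) = -56*(-64 - ⅓) = -56*(-193/3) = 10808/3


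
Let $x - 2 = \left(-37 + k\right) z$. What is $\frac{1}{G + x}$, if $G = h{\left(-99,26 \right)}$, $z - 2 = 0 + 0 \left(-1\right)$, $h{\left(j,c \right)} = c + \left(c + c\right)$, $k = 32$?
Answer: $\frac{1}{70} \approx 0.014286$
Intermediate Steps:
$h{\left(j,c \right)} = 3 c$ ($h{\left(j,c \right)} = c + 2 c = 3 c$)
$z = 2$ ($z = 2 + \left(0 + 0 \left(-1\right)\right) = 2 + \left(0 + 0\right) = 2 + 0 = 2$)
$G = 78$ ($G = 3 \cdot 26 = 78$)
$x = -8$ ($x = 2 + \left(-37 + 32\right) 2 = 2 - 10 = -8$)
$\frac{1}{G + x} = \frac{1}{78 - 8} = \frac{1}{70}$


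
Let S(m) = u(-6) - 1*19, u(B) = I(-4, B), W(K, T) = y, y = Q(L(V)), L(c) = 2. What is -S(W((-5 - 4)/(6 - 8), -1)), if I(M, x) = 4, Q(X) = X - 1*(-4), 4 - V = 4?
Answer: 15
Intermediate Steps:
V = 0 (V = 4 - 1*4 = 4 - 4 = 0)
Q(X) = 4 + X (Q(X) = X + 4 = 4 + X)
y = 6 (y = 4 + 2 = 6)
W(K, T) = 6
u(B) = 4
S(m) = -15 (S(m) = 4 - 1*19 = 4 - 19 = -15)
-S(W((-5 - 4)/(6 - 8), -1)) = -1*(-15) = 15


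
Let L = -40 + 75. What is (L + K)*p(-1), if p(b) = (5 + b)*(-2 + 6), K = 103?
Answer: 2208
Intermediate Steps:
p(b) = 20 + 4*b (p(b) = (5 + b)*4 = 20 + 4*b)
L = 35
(L + K)*p(-1) = (35 + 103)*(20 + 4*(-1)) = 138*(20 - 4) = 138*16 = 2208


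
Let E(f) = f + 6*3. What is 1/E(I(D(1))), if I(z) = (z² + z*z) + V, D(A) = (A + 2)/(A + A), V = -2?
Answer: 2/41 ≈ 0.048781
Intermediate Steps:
D(A) = (2 + A)/(2*A) (D(A) = (2 + A)/((2*A)) = (2 + A)*(1/(2*A)) = (2 + A)/(2*A))
I(z) = -2 + 2*z² (I(z) = (z² + z*z) - 2 = (z² + z²) - 2 = 2*z² - 2 = -2 + 2*z²)
E(f) = 18 + f (E(f) = f + 18 = 18 + f)
1/E(I(D(1))) = 1/(18 + (-2 + 2*((½)*(2 + 1)/1)²)) = 1/(18 + (-2 + 2*((½)*1*3)²)) = 1/(18 + (-2 + 2*(3/2)²)) = 1/(18 + (-2 + 2*(9/4))) = 1/(18 + (-2 + 9/2)) = 1/(18 + 5/2) = 1/(41/2) = 2/41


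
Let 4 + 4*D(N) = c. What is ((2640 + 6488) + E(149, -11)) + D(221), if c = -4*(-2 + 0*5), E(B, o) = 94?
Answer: 9223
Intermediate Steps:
c = 8 (c = -4*(-2 + 0) = -4*(-2) = 8)
D(N) = 1 (D(N) = -1 + (¼)*8 = -1 + 2 = 1)
((2640 + 6488) + E(149, -11)) + D(221) = ((2640 + 6488) + 94) + 1 = (9128 + 94) + 1 = 9222 + 1 = 9223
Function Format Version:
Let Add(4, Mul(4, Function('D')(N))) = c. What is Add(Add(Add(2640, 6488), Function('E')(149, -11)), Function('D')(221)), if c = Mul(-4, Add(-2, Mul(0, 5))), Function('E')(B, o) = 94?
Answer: 9223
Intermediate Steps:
c = 8 (c = Mul(-4, Add(-2, 0)) = Mul(-4, -2) = 8)
Function('D')(N) = 1 (Function('D')(N) = Add(-1, Mul(Rational(1, 4), 8)) = Add(-1, 2) = 1)
Add(Add(Add(2640, 6488), Function('E')(149, -11)), Function('D')(221)) = Add(Add(Add(2640, 6488), 94), 1) = Add(Add(9128, 94), 1) = Add(9222, 1) = 9223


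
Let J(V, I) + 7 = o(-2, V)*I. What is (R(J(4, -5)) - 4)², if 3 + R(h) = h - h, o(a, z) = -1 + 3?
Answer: 49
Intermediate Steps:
o(a, z) = 2
J(V, I) = -7 + 2*I
R(h) = -3 (R(h) = -3 + (h - h) = -3 + 0 = -3)
(R(J(4, -5)) - 4)² = (-3 - 4)² = (-7)² = 49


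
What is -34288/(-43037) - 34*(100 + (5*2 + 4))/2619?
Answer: -25670380/37571301 ≈ -0.68324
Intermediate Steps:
-34288/(-43037) - 34*(100 + (5*2 + 4))/2619 = -34288*(-1/43037) - 34*(100 + (10 + 4))*(1/2619) = 34288/43037 - 34*(100 + 14)*(1/2619) = 34288/43037 - 34*114*(1/2619) = 34288/43037 - 3876*1/2619 = 34288/43037 - 1292/873 = -25670380/37571301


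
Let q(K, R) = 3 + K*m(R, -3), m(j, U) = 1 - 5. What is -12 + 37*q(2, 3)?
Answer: -197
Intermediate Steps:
m(j, U) = -4
q(K, R) = 3 - 4*K (q(K, R) = 3 + K*(-4) = 3 - 4*K)
-12 + 37*q(2, 3) = -12 + 37*(3 - 4*2) = -12 + 37*(3 - 8) = -12 + 37*(-5) = -12 - 185 = -197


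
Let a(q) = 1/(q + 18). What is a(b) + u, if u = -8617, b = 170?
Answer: -1619995/188 ≈ -8617.0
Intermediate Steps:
a(q) = 1/(18 + q)
a(b) + u = 1/(18 + 170) - 8617 = 1/188 - 8617 = -1619995/188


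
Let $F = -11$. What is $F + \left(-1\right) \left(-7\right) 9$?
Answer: $52$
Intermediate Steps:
$F + \left(-1\right) \left(-7\right) 9 = -11 + \left(-1\right) \left(-7\right) 9 = -11 + 7 \cdot 9 = -11 + 63 = 52$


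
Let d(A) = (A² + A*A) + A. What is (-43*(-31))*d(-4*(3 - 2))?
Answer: 37324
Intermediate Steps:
d(A) = A + 2*A² (d(A) = (A² + A²) + A = 2*A² + A = A + 2*A²)
(-43*(-31))*d(-4*(3 - 2)) = (-43*(-31))*((-4*(3 - 2))*(1 + 2*(-4*(3 - 2)))) = 1333*((-4*1)*(1 + 2*(-4*1))) = 1333*(-4*(1 + 2*(-4))) = 1333*(-4*(1 - 8)) = 1333*(-4*(-7)) = 1333*28 = 37324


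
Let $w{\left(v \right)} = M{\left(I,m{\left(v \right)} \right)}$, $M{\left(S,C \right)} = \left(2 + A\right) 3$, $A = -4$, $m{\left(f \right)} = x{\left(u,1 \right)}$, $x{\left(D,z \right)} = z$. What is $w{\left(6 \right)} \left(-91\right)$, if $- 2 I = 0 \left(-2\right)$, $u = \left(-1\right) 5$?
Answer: $546$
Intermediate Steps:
$u = -5$
$m{\left(f \right)} = 1$
$I = 0$ ($I = - \frac{0 \left(-2\right)}{2} = \left(- \frac{1}{2}\right) 0 = 0$)
$M{\left(S,C \right)} = -6$ ($M{\left(S,C \right)} = \left(2 - 4\right) 3 = \left(-2\right) 3 = -6$)
$w{\left(v \right)} = -6$
$w{\left(6 \right)} \left(-91\right) = \left(-6\right) \left(-91\right) = 546$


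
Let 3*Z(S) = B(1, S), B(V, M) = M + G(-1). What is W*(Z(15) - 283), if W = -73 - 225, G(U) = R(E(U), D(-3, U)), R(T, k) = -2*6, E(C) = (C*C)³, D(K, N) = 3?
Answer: 84036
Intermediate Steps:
E(C) = C⁶ (E(C) = (C²)³ = C⁶)
R(T, k) = -12
G(U) = -12
B(V, M) = -12 + M (B(V, M) = M - 12 = -12 + M)
Z(S) = -4 + S/3 (Z(S) = (-12 + S)/3 = -4 + S/3)
W = -298
W*(Z(15) - 283) = -298*((-4 + (⅓)*15) - 283) = -298*((-4 + 5) - 283) = -298*(1 - 283) = -298*(-282) = 84036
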